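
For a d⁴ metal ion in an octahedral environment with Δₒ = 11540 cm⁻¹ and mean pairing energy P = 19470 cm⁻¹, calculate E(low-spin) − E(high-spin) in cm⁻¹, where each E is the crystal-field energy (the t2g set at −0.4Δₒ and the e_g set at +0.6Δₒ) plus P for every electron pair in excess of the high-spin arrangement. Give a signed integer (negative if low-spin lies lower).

7930

High-spin: t2g^3 e_g^1, CFSE = -0.6Δₒ = -6924 cm⁻¹.
For low-spin the configuration is t2g^4 e_g^0: orbital energy -1.6 × 11540 = -18464 cm⁻¹, and 1 additional pair relative to high-spin adds 19470 cm⁻¹, giving 1006 cm⁻¹.
Thus E(LS) − E(HS) = 7930 cm⁻¹.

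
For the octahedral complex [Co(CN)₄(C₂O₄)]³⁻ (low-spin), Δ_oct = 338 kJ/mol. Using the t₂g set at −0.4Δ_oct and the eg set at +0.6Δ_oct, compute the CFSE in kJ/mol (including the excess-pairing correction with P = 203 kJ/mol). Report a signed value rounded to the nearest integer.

-405

Ligand charges: 4×(-1) from CN⁻ and 1×(-2) from C₂O₄²⁻ sum to -6; with overall charge -3, Co is +3.
Co³⁺: group 9, so d-count = 9 − 3 = 6.
Electron filling gives t₂g⁶ eg⁰.
Orbital CFSE = 6(-0.4) + 0(0.6) = -2.4Δ_oct = -2.4 × 338 = -811 kJ/mol.
Pairing penalty: 3 pairs vs 1 in the high-spin reference → 2 extra × P = 406 kJ/mol.
Net CFSE = -811 + 406 = -405 kJ/mol.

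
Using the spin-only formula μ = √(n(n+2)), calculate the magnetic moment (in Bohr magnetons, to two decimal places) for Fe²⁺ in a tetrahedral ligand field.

Fe²⁺: group 8, so d-count = 8 − 2 = 6.
With tetrahedral geometry the complex is necessarily high-spin.
Configuration: e^3 t2^3 → 4 unpaired electrons.
μ(spin-only) = √[4(4+2)] = √24 ≈ 4.90 Bohr magnetons.

4.90 Bohr magnetons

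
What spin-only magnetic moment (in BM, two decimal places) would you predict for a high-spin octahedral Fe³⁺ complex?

5.92 BM

Fe³⁺: group 8, so d-count = 8 − 3 = 5.
Configuration: t2g^3 e_g^2 → 5 unpaired electrons.
μ(spin-only) = √[5(5+2)] = √35 ≈ 5.92 BM.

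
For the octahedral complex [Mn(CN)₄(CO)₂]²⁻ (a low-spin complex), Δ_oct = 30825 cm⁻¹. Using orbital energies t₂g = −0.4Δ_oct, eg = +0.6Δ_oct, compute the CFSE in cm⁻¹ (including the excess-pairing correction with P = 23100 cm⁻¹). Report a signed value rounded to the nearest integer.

-15450

Ligand charges: 4×(-1) from CN⁻ and 2×(+0) from CO sum to -4; with overall charge -2, Mn is +2.
Mn²⁺: group 7, so d-count = 7 − 2 = 5.
The d⁵ electrons fill as t₂g⁵ eg⁰.
The orbital stabilization is -2.0Δ_oct = -2.0 × 30825 = -61650 cm⁻¹.
High-spin d⁵ would be t₂g³ eg² with 0 pairs; low-spin has 2, so 2 excess pairs cost +2P = +46200 cm⁻¹.
Combining: -61650 + 46200 = -15450 cm⁻¹.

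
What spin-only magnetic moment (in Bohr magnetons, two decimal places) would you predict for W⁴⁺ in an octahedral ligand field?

W⁴⁺: group 6, so d-count = 6 − 4 = 2.
For octahedral d² the high- and low-spin configurations coincide.
Configuration: t2g^2 e_g^0 → 2 unpaired electrons.
μ(spin-only) = √[2(2+2)] = √8 ≈ 2.83 Bohr magnetons.

2.83 Bohr magnetons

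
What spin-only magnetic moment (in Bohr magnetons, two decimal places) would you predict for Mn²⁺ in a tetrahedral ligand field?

Mn is in group 7, so Mn²⁺ is d⁵ (7 − 2 = 5).
Tetrahedral splitting is small, so the complex is high-spin.
Configuration: e² t₂³ → 5 unpaired electrons.
μ(spin-only) = √[5(5+2)] = √35 ≈ 5.92 Bohr magnetons.

5.92 Bohr magnetons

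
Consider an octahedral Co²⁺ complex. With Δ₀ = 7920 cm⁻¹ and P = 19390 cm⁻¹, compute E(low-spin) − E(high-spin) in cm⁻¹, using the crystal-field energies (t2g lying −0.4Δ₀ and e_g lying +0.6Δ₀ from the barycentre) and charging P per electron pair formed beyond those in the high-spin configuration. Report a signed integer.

11470

Group 9 minus oxidation state +2 gives a d⁷ configuration for Co²⁺.
High-spin d⁷ fills as t2g^5 e_g^2 with CFSE 5(−0.4) + 2(+0.6) = -0.8Δ₀ = -6336 cm⁻¹.
Low-spin: t2g^6 e_g^1, orbital CFSE = -1.8Δ₀ = -14256 cm⁻¹; plus 1 excess pair × P = +19390 cm⁻¹; total 5134 cm⁻¹.
E(LS) − E(HS) = 5134 − (-6336) = 11470 cm⁻¹.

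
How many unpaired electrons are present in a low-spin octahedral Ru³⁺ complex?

1

Ru is in group 8, so Ru³⁺ is d⁵ (8 − 3 = 5).
Configuration: t₂g⁵ eg⁰, giving 1 unpaired electron.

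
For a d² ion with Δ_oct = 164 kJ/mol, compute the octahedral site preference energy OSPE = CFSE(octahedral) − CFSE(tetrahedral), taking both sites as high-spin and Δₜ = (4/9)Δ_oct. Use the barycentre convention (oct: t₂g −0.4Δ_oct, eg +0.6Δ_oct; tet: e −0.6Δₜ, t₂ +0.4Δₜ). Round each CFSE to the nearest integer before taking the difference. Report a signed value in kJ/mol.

-44

Octahedral high-spin t₂g² eg⁰: CFSE = -0.8 × 164 = -131 kJ/mol.
In a tetrahedral site the filling is e² t₂⁰: CFSE(tet) = -1.2Δₜ = -1.2 × (4/9)(164) = -87 kJ/mol.
Subtracting, OSPE = -131 − (-87) = -44 kJ/mol.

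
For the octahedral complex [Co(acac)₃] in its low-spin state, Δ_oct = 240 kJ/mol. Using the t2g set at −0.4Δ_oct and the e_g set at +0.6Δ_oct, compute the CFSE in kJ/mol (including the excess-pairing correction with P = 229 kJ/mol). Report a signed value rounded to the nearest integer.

-118

Each acac⁻ contributes -1; 3 × (-1) = -3. With overall charge +0, Co is in the +3 oxidation state.
Co sits in group 9; removing 3 electrons leaves Co³⁺ with 9 − 3 = 6 d electrons.
Configuration: t2g^6 e_g^0.
Orbital CFSE = 6(-0.4) + 0(0.6) = -2.4Δ_oct = -2.4 × 240 = -576 kJ/mol.
High-spin d⁶ would be t2g^4 e_g^2 with 1 pair; low-spin has 3, so 2 excess pairs cost +2P = +458 kJ/mol.
Overall CFSE = -576 + 458 = -118 kJ/mol.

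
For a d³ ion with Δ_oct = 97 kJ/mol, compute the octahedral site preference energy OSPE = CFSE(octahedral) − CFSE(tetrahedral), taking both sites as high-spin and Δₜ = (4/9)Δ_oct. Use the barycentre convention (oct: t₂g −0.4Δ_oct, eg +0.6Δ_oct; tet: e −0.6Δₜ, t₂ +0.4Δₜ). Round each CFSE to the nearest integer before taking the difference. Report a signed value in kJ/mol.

In an octahedral site d³ (HS) is t₂g³ eg⁰, giving CFSE(oct) = -1.2Δ_oct = -116 kJ/mol.
Tetrahedral e² t₂¹ gives -0.8Δₜ = -0.8 × (4/9) × 97 = -34 kJ/mol.
OSPE = CFSE(oct) − CFSE(tet) = -116 − (-34) = -82 kJ/mol.

-82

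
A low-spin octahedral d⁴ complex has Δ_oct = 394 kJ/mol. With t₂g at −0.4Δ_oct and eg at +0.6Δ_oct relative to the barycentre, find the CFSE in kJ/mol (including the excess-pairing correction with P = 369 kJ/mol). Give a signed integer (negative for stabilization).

Electron filling gives t₂g⁴ eg⁰.
Orbital CFSE = 4(-0.4) + 0(0.6) = -1.6Δ_oct = -1.6 × 394 = -630 kJ/mol.
Relative to high-spin t₂g³ eg¹ (0 paired), the low-spin configuration has 1 additional pair, contributing +1 × 369 = +369 kJ/mol.
Net CFSE = -630 + 369 = -261 kJ/mol.

-261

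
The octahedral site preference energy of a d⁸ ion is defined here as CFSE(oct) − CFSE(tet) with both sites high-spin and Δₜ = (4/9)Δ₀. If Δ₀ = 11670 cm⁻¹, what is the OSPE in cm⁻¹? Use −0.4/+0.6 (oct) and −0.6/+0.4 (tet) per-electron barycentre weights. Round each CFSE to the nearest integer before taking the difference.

Octahedral (high-spin): t₂g⁶ eg², CFSE = 6(−0.4) + 2(+0.6) = -1.2Δ₀ = -1.2 × 11670 = -14004 cm⁻¹.
Tetrahedral e⁴ t₂⁴ gives -0.8Δₜ = -0.8 × (4/9) × 11670 = -4149 cm⁻¹.
Subtracting, OSPE = -14004 − (-4149) = -9855 cm⁻¹.

-9855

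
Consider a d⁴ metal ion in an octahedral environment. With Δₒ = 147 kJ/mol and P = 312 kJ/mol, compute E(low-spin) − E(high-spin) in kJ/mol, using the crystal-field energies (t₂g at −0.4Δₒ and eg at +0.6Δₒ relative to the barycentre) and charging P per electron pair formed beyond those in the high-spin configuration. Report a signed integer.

High-spin: t₂g³ eg¹, CFSE = -0.6Δₒ = -88 kJ/mol.
Low-spin: t₂g⁴ eg⁰, orbital CFSE = -1.6Δₒ = -235 kJ/mol; plus 1 excess pair × P = +312 kJ/mol; total 77 kJ/mol.
Thus E(LS) − E(HS) = 165 kJ/mol.

165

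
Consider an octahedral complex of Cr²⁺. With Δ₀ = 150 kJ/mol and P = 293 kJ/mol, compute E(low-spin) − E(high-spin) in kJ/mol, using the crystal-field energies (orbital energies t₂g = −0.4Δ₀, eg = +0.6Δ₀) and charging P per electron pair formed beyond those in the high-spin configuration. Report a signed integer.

Cr is in group 6, so Cr²⁺ is d⁴ (6 − 2 = 4).
In the high-spin limit (t₂g³ eg¹) the orbital term is -0.6Δ₀ = -90 kJ/mol, with no excess pairing.
Low-spin: t₂g⁴ eg⁰, orbital CFSE = -1.6Δ₀ = -240 kJ/mol; plus 1 excess pair × P = +293 kJ/mol; total 53 kJ/mol.
The difference is 53 − (-90) = 143 kJ/mol, so high-spin lies lower.

143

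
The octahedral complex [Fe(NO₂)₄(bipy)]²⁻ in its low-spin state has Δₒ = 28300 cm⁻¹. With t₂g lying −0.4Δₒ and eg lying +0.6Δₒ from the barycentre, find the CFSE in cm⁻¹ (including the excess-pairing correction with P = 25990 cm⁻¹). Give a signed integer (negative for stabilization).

Ligand charges: 4×(-1) from NO₂⁻ and 1×(+0) from bipy sum to -4; with overall charge -2, Fe is +2.
Group 8 minus oxidation state +2 gives a d⁶ configuration for Fe²⁺.
Electron filling gives t₂g⁶ eg⁰.
The orbital stabilization is -2.4Δₒ = -2.4 × 28300 = -67920 cm⁻¹.
Pairing penalty: 3 pairs vs 1 in the high-spin reference → 2 extra × P = 51980 cm⁻¹.
Overall CFSE = -67920 + 51980 = -15940 cm⁻¹.

-15940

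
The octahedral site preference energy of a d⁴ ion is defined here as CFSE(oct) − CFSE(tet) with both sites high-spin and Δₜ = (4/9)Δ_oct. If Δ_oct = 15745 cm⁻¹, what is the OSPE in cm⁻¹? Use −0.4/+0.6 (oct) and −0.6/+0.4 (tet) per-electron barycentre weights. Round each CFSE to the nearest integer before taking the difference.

In an octahedral site d⁴ (HS) is t₂g³ eg¹, giving CFSE(oct) = -0.6Δ_oct = -9447 cm⁻¹.
In a tetrahedral site the filling is e² t₂²: CFSE(tet) = -0.4Δₜ = -0.4 × (4/9)(15745) = -2799 cm⁻¹.
OSPE = CFSE(oct) − CFSE(tet) = -9447 − (-2799) = -6648 cm⁻¹.

-6648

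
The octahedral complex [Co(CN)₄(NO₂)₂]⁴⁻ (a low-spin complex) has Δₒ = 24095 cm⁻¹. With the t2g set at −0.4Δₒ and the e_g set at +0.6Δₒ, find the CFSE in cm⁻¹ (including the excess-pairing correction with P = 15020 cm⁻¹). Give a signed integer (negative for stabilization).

-28351

Ligand charges: 4×(-1) from CN⁻ and 2×(-1) from NO₂⁻ sum to -6; with overall charge -4, Co is +2.
Co sits in group 9; removing 2 electrons leaves Co²⁺ with 9 − 2 = 7 d electrons.
Electron filling gives t2g^6 e_g^1.
The orbital stabilization is -1.8Δₒ = -1.8 × 24095 = -43371 cm⁻¹.
Pairing penalty: 3 pairs vs 2 in the high-spin reference → 1 extra × P = 15020 cm⁻¹.
Net CFSE = -43371 + 15020 = -28351 cm⁻¹.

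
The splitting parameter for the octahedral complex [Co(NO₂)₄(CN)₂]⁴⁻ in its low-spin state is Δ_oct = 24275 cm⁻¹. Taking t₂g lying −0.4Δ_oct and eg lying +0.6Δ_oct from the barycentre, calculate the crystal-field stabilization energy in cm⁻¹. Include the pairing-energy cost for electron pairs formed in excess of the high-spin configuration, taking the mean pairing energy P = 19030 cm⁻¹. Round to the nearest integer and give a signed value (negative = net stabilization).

-24665

Ligand charges: 4×(-1) from NO₂⁻ and 2×(-1) from CN⁻ sum to -6; with overall charge -4, Co is +2.
Co is in group 9, so Co²⁺ is d⁷ (9 − 2 = 7).
Configuration: t₂g⁶ eg¹.
Orbital CFSE = 6(-0.4) + 1(0.6) = -1.8Δ_oct = -1.8 × 24275 = -43695 cm⁻¹.
High-spin d⁷ would be t₂g⁵ eg² with 2 pairs; low-spin has 3, so 1 excess pair costs +1P = +19030 cm⁻¹.
Combining: -43695 + 19030 = -24665 cm⁻¹.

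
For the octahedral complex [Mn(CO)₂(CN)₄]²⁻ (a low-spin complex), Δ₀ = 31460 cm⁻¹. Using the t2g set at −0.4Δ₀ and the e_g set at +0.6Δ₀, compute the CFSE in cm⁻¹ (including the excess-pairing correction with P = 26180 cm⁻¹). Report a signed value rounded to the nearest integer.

-10560

Ligand charges: 2×(+0) from CO and 4×(-1) from CN⁻ sum to -4; with overall charge -2, Mn is +2.
Mn is in group 7, so Mn²⁺ is d⁵ (7 − 2 = 5).
Configuration: t2g^5 e_g^0.
CFSE(orbital) = 5×(-0.4Δ₀) + 0×(0.6Δ₀) = -2.0Δ₀; with Δ₀ = 31460 cm⁻¹ that is -62920 cm⁻¹.
Relative to high-spin t2g^3 e_g^2 (0 paired), the low-spin configuration has 2 additional pairs, contributing +2 × 26180 = +52360 cm⁻¹.
Net CFSE = -62920 + 52360 = -10560 cm⁻¹.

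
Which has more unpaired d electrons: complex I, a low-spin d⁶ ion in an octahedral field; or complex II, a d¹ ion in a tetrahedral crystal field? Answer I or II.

II

I: t₂g⁶ eg⁰ → 0 unpaired.
II: Tetrahedral splitting is small, so the complex is high-spin; e¹ t₂⁰ → 1 unpaired.
So II has more unpaired electrons.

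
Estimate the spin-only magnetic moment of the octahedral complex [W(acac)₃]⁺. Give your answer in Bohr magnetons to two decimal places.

Each acac⁻ contributes -1; 3 × (-1) = -3. With overall charge +1, W is in the +4 oxidation state.
Group 6 minus oxidation state +4 gives a d² configuration for W⁴⁺.
Configuration: t2g^2 e_g^0 → 2 unpaired electrons.
μ(spin-only) = √[2(2+2)] = √8 ≈ 2.83 Bohr magnetons.

2.83 Bohr magnetons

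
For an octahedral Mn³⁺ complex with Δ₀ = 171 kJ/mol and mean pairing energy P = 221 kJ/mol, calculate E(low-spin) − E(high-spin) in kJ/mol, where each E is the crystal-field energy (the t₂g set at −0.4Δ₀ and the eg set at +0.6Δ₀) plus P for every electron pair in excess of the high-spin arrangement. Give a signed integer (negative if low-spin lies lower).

Mn is in group 7, so Mn³⁺ is d⁴ (7 − 3 = 4).
In the high-spin limit (t₂g³ eg¹) the orbital term is -0.6Δ₀ = -103 kJ/mol, with no excess pairing.
For low-spin the configuration is t₂g⁴ eg⁰: orbital energy -1.6 × 171 = -274 kJ/mol, and 1 additional pair relative to high-spin adds 221 kJ/mol, giving -53 kJ/mol.
The difference is -53 − (-103) = 50 kJ/mol, so high-spin lies lower.

50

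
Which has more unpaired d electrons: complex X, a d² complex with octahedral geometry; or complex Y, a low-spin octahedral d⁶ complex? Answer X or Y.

X

X: t2g^2 e_g^0 → 2 unpaired.
Y: t₂g⁶ eg⁰ → 0 unpaired.
So X has more unpaired electrons.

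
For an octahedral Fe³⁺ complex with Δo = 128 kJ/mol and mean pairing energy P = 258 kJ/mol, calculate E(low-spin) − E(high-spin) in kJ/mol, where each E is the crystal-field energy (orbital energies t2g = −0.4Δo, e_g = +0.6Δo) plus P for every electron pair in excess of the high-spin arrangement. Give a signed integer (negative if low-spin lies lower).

260

Fe is in group 8, so Fe³⁺ is d⁵ (8 − 3 = 5).
In the high-spin limit (t2g^3 e_g^2) the orbital term is 0.0Δo = 0 kJ/mol, with no excess pairing.
Low-spin: t2g^5 e_g^0, orbital CFSE = -2.0Δo = -256 kJ/mol; plus 2 excess pairs × P = +516 kJ/mol; total 260 kJ/mol.
The difference is 260 − (0) = 260 kJ/mol, so high-spin lies lower.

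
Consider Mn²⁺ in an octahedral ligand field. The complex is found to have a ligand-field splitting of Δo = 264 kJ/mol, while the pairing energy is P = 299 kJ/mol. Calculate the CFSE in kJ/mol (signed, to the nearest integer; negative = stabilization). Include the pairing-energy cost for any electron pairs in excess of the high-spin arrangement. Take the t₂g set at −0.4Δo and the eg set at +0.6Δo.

Mn is in group 7, so Mn²⁺ is d⁵ (7 − 2 = 5).
With Δo < P the complex is high-spin.
Configuration: t₂g³ eg².
Orbital CFSE = 0.0Δo = 0.0 × 264 = 0 kJ/mol.
High-spin has no excess pairs, so no pairing correction applies.

0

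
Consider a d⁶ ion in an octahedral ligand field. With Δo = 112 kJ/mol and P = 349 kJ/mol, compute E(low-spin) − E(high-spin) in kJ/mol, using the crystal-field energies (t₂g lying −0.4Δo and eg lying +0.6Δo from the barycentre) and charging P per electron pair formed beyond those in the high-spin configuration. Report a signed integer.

High-spin d⁶ fills as t₂g⁴ eg² with CFSE 4(−0.4) + 2(+0.6) = -0.4Δo = -45 kJ/mol.
Low-spin t₂g⁶ eg⁰ gives -2.4Δo = -269 kJ/mol, but forming 2 extra pairs costs 2P = 698 kJ/mol, so E(LS) = -269 + 698 = 429 kJ/mol.
E(LS) − E(HS) = 429 − (-45) = 474 kJ/mol.

474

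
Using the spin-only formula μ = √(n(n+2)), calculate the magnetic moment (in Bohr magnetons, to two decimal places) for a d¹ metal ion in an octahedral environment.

1.73 Bohr magnetons

Configuration: t₂g¹ eg⁰ → 1 unpaired electron.
μ(spin-only) = √[1(1+2)] = √3 ≈ 1.73 Bohr magnetons.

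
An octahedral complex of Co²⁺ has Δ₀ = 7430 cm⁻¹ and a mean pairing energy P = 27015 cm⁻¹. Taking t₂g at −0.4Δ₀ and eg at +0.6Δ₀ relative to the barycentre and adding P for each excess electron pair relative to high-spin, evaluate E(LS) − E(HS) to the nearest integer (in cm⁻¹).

19585

Co sits in group 9; removing 2 electrons leaves Co²⁺ with 9 − 2 = 7 d electrons.
High-spin d⁷ fills as t₂g⁵ eg² with CFSE 5(−0.4) + 2(+0.6) = -0.8Δ₀ = -5944 cm⁻¹.
Low-spin t₂g⁶ eg¹ gives -1.8Δ₀ = -13374 cm⁻¹, but forming 1 extra pair costs 1P = 27015 cm⁻¹, so E(LS) = -13374 + 27015 = 13641 cm⁻¹.
E(LS) − E(HS) = 13641 − (-5944) = 19585 cm⁻¹.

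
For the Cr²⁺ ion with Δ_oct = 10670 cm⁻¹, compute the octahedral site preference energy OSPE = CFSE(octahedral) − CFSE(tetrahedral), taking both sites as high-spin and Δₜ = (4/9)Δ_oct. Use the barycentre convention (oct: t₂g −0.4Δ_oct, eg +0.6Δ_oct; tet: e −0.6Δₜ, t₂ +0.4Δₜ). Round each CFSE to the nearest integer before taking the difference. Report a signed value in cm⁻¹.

-4505

Cr²⁺: group 6, so d-count = 6 − 2 = 4.
Octahedral (high-spin): t₂g³ eg¹, CFSE = 3(−0.4) + 1(+0.6) = -0.6Δ_oct = -0.6 × 10670 = -6402 cm⁻¹.
Tetrahedral e² t₂² gives -0.4Δₜ = -0.4 × (4/9) × 10670 = -1897 cm⁻¹.
OSPE = CFSE(oct) − CFSE(tet) = -6402 − (-1897) = -4505 cm⁻¹.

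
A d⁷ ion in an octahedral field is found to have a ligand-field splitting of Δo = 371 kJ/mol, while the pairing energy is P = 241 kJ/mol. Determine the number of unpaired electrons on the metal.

Since Δo = 371 kJ/mol > P = 241 kJ/mol, the complex adopts the low-spin configuration.
Filling d⁷ accordingly: t₂g⁶ eg¹.
Unpaired electrons: 1.

1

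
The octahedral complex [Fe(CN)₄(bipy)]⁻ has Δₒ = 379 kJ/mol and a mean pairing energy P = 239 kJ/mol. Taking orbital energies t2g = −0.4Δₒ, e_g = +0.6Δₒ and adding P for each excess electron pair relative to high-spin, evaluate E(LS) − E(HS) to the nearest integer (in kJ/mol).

Ligand charges: 4×(-1) from CN⁻ and 1×(+0) from bipy sum to -4; with overall charge -1, Fe is +3.
Group 8 minus oxidation state +3 gives a d⁵ configuration for Fe³⁺.
High-spin d⁵ fills as t2g^3 e_g^2 with CFSE 3(−0.4) + 2(+0.6) = 0.0Δₒ = 0 kJ/mol.
Low-spin: t2g^5 e_g^0, orbital CFSE = -2.0Δₒ = -758 kJ/mol; plus 2 excess pairs × P = +478 kJ/mol; total -280 kJ/mol.
Thus E(LS) − E(HS) = -280 kJ/mol.

-280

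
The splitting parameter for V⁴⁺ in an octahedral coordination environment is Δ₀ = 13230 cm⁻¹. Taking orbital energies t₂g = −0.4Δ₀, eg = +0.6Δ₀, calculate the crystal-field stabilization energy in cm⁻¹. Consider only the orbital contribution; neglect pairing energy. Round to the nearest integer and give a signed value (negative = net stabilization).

-5292

Group 5 minus oxidation state +4 gives a d¹ configuration for V⁴⁺.
Configuration: t₂g¹ eg⁰.
The orbital stabilization is -0.4Δ₀ = -0.4 × 13230 = -5292 cm⁻¹.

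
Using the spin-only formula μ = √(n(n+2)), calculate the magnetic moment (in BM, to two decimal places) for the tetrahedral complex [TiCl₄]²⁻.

2.83 BM

Each Cl⁻ contributes -1; 4 × (-1) = -4. With overall charge -2, Ti is in the +2 oxidation state.
Ti sits in group 4; removing 2 electrons leaves Ti²⁺ with 4 − 2 = 2 d electrons.
With tetrahedral geometry the complex is necessarily high-spin.
Configuration: e² t₂⁰ → 2 unpaired electrons.
μ(spin-only) = √[2(2+2)] = √8 ≈ 2.83 BM.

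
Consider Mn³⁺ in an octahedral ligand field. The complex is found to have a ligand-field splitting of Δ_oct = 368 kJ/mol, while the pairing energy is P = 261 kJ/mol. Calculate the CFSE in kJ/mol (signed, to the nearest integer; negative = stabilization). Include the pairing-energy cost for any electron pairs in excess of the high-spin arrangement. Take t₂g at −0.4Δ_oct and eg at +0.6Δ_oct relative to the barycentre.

-328

Group 7 minus oxidation state +3 gives a d⁴ configuration for Mn³⁺.
Δ_oct > P, so pairing is preferred: the ground state is low-spin.
Configuration: t₂g⁴ eg⁰.
Orbital CFSE = -1.6Δ_oct = -1.6 × 368 = -589 kJ/mol.
Excess pairs vs high-spin: 1 − 0 = 1; pairing cost = +261 kJ/mol.
Net CFSE = -589 + 261 = -328 kJ/mol.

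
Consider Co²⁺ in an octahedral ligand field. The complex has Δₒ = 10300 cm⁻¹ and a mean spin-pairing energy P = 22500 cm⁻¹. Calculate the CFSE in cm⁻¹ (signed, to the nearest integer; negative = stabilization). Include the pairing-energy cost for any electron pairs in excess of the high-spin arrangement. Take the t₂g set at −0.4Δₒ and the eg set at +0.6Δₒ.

Co sits in group 9; removing 2 electrons leaves Co²⁺ with 9 − 2 = 7 d electrons.
Δₒ < P, so pairing is avoided: the ground state is high-spin.
That gives t₂g⁵ eg².
Orbital CFSE = -0.8Δₒ = -0.8 × 10300 = -8240 cm⁻¹.
High-spin has no excess pairs, so no pairing correction applies.

-8240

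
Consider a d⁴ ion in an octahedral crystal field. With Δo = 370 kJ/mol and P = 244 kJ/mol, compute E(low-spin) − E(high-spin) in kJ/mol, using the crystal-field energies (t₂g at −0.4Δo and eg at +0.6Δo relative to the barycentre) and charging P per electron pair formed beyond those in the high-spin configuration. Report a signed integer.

High-spin: t₂g³ eg¹, CFSE = -0.6Δo = -222 kJ/mol.
Low-spin t₂g⁴ eg⁰ gives -1.6Δo = -592 kJ/mol, but forming 1 extra pair costs 1P = 244 kJ/mol, so E(LS) = -592 + 244 = -348 kJ/mol.
E(LS) − E(HS) = -348 − (-222) = -126 kJ/mol.

-126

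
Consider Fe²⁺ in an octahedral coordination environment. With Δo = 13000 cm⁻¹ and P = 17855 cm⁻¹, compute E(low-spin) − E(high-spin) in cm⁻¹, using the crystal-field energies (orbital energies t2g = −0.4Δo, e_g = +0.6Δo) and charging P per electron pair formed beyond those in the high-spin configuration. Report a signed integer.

Fe sits in group 8; removing 2 electrons leaves Fe²⁺ with 8 − 2 = 6 d electrons.
High-spin: t2g^4 e_g^2, CFSE = -0.4Δo = -5200 cm⁻¹.
Low-spin t2g^6 e_g^0 gives -2.4Δo = -31200 cm⁻¹, but forming 2 extra pairs costs 2P = 35710 cm⁻¹, so E(LS) = -31200 + 35710 = 4510 cm⁻¹.
The difference is 4510 − (-5200) = 9710 cm⁻¹, so high-spin lies lower.

9710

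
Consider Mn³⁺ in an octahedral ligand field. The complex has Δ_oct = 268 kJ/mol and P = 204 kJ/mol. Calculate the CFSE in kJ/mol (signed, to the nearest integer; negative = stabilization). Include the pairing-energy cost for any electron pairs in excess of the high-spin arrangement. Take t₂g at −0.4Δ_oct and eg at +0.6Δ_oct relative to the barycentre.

Mn sits in group 7; removing 3 electrons leaves Mn³⁺ with 7 − 3 = 4 d electrons.
With Δ_oct > P the complex is low-spin.
That gives t₂g⁴ eg⁰.
Orbital CFSE = -1.6Δ_oct = -1.6 × 268 = -429 kJ/mol.
Excess pairs vs high-spin: 1 − 0 = 1; pairing cost = +204 kJ/mol.
Net CFSE = -429 + 204 = -225 kJ/mol.

-225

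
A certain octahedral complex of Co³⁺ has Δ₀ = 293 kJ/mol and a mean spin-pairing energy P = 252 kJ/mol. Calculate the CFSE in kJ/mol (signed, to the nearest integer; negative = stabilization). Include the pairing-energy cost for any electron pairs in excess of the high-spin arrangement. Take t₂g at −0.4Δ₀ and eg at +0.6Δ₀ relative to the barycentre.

Co is in group 9, so Co³⁺ is d⁶ (9 − 3 = 6).
Since Δ₀ = 293 kJ/mol > P = 252 kJ/mol, the complex adopts the low-spin configuration.
Filling d⁶ accordingly: t₂g⁶ eg⁰.
Orbital CFSE = -2.4Δ₀ = -2.4 × 293 = -703 kJ/mol.
Excess pairs vs high-spin: 3 − 1 = 2; pairing cost = +504 kJ/mol.
Net CFSE = -703 + 504 = -199 kJ/mol.

-199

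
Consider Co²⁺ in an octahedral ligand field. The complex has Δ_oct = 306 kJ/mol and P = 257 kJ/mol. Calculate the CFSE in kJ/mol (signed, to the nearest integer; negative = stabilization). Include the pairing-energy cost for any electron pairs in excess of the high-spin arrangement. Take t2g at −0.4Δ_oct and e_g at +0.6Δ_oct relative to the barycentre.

-294

Co²⁺: group 9, so d-count = 9 − 2 = 7.
Here Δ_oct > P (306 > 257), so the low-spin state is favoured.
That gives t2g^6 e_g^1.
Orbital CFSE = -1.8Δ_oct = -1.8 × 306 = -551 kJ/mol.
Excess pairs vs high-spin: 3 − 2 = 1; pairing cost = +257 kJ/mol.
Net CFSE = -551 + 257 = -294 kJ/mol.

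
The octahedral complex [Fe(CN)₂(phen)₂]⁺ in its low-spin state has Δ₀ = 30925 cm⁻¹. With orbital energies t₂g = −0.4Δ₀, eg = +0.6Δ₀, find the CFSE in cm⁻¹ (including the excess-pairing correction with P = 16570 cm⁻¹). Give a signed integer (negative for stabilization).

Ligand charges: 2×(-1) from CN⁻ and 2×(+0) from phen sum to -2; with overall charge +1, Fe is +3.
Fe is in group 8, so Fe³⁺ is d⁵ (8 − 3 = 5).
Configuration: t₂g⁵ eg⁰.
CFSE(orbital) = 5×(-0.4Δ₀) + 0×(0.6Δ₀) = -2.0Δ₀; with Δ₀ = 30925 cm⁻¹ that is -61850 cm⁻¹.
Pairing penalty: 2 pairs vs 0 in the high-spin reference → 2 extra × P = 33140 cm⁻¹.
Net CFSE = -61850 + 33140 = -28710 cm⁻¹.

-28710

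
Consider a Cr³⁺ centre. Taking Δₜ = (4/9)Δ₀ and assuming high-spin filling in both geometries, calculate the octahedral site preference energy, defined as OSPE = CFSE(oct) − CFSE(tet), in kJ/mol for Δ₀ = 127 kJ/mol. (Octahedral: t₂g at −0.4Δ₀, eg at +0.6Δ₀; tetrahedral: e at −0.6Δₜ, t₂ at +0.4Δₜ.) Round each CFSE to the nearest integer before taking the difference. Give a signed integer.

-107

Group 6 minus oxidation state +3 gives a d³ configuration for Cr³⁺.
Octahedral high-spin t2g^3 e_g^0: CFSE = -1.2 × 127 = -152 kJ/mol.
Tetrahedral: e^2 t2^1, CFSE = 2(−0.6) + 1(+0.4) = -0.8Δₜ = -0.8 × (4/9) × 127 = -45 kJ/mol.
OSPE = CFSE(oct) − CFSE(tet) = -152 − (-45) = -107 kJ/mol.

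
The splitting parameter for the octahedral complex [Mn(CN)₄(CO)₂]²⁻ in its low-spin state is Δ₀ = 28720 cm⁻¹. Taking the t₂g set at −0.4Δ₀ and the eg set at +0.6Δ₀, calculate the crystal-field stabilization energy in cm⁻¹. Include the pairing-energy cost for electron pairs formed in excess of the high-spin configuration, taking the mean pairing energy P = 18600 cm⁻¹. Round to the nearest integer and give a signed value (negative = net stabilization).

Ligand charges: 4×(-1) from CN⁻ and 2×(+0) from CO sum to -4; with overall charge -2, Mn is +2.
Mn is in group 7, so Mn²⁺ is d⁵ (7 − 2 = 5).
The d⁵ electrons fill as t₂g⁵ eg⁰.
CFSE(orbital) = 5×(-0.4Δ₀) + 0×(0.6Δ₀) = -2.0Δ₀; with Δ₀ = 28720 cm⁻¹ that is -57440 cm⁻¹.
Pairing penalty: 2 pairs vs 0 in the high-spin reference → 2 extra × P = 37200 cm⁻¹.
Overall CFSE = -57440 + 37200 = -20240 cm⁻¹.

-20240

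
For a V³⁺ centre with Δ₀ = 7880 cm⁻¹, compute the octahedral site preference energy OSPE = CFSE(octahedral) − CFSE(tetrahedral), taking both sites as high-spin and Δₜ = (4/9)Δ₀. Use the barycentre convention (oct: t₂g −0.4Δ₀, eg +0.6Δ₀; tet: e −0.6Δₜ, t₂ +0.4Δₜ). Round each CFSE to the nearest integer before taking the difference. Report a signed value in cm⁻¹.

V³⁺: group 5, so d-count = 5 − 3 = 2.
Octahedral high-spin t₂g² eg⁰: CFSE = -0.8 × 7880 = -6304 cm⁻¹.
In a tetrahedral site the filling is e² t₂⁰: CFSE(tet) = -1.2Δₜ = -1.2 × (4/9)(7880) = -4203 cm⁻¹.
OSPE = CFSE(oct) − CFSE(tet) = -6304 − (-4203) = -2101 cm⁻¹.

-2101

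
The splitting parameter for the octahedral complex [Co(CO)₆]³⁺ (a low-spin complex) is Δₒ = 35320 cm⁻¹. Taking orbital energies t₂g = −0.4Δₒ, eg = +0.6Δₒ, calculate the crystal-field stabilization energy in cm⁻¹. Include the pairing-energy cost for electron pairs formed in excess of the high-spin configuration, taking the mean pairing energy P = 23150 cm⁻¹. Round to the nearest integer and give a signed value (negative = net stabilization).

-38468

CO is neutral, so the +3 overall charge sits on Co: oxidation state +3.
Group 9 minus oxidation state +3 gives a d⁶ configuration for Co³⁺.
Configuration: t₂g⁶ eg⁰.
CFSE(orbital) = 6×(-0.4Δₒ) + 0×(0.6Δₒ) = -2.4Δₒ; with Δₒ = 35320 cm⁻¹ that is -84768 cm⁻¹.
Pairing penalty: 3 pairs vs 1 in the high-spin reference → 2 extra × P = 46300 cm⁻¹.
Combining: -84768 + 46300 = -38468 cm⁻¹.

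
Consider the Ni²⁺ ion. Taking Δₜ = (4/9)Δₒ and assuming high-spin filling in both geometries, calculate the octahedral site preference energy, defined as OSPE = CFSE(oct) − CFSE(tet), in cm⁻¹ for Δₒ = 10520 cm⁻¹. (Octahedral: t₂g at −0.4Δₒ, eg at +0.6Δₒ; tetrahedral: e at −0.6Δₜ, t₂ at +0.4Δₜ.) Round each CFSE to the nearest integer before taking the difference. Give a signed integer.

-8884

Ni is in group 10, so Ni²⁺ is d⁸ (10 − 2 = 8).
In an octahedral site d⁸ (HS) is t₂g⁶ eg², giving CFSE(oct) = -1.2Δₒ = -12624 cm⁻¹.
Tetrahedral: e⁴ t₂⁴, CFSE = 4(−0.6) + 4(+0.4) = -0.8Δₜ = -0.8 × (4/9) × 10520 = -3740 cm⁻¹.
OSPE = -12624 − (-3740) = -8884 cm⁻¹.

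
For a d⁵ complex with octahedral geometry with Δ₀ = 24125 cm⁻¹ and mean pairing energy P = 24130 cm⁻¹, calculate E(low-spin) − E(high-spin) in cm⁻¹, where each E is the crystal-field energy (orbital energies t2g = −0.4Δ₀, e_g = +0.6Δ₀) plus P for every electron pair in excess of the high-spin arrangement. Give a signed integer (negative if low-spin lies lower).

10

High-spin d⁵ fills as t2g^3 e_g^2 with CFSE 3(−0.4) + 2(+0.6) = 0.0Δ₀ = 0 cm⁻¹.
Low-spin t2g^5 e_g^0 gives -2.0Δ₀ = -48250 cm⁻¹, but forming 2 extra pairs costs 2P = 48260 cm⁻¹, so E(LS) = -48250 + 48260 = 10 cm⁻¹.
The difference is 10 − (0) = 10 cm⁻¹, so high-spin lies lower.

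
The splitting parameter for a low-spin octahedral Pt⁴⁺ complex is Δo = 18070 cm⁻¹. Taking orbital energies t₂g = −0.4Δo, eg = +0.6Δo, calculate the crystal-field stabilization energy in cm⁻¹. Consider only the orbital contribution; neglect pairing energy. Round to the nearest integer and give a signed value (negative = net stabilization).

-43368

Pt is in group 10, so Pt⁴⁺ is d⁶ (10 − 4 = 6).
Configuration: t₂g⁶ eg⁰.
The orbital stabilization is -2.4Δo = -2.4 × 18070 = -43368 cm⁻¹.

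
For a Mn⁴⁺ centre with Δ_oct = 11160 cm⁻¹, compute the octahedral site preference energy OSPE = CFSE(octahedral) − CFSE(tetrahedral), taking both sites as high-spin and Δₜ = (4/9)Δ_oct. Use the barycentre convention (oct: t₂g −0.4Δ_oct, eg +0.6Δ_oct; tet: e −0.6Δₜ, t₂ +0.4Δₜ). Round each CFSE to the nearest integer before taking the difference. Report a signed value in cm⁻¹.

Mn⁴⁺: group 7, so d-count = 7 − 4 = 3.
Octahedral (high-spin): t2g^3 e_g^0, CFSE = 3(−0.4) + 0(+0.6) = -1.2Δ_oct = -1.2 × 11160 = -13392 cm⁻¹.
Tetrahedral e^2 t2^1 gives -0.8Δₜ = -0.8 × (4/9) × 11160 = -3968 cm⁻¹.
OSPE = -13392 − (-3968) = -9424 cm⁻¹.

-9424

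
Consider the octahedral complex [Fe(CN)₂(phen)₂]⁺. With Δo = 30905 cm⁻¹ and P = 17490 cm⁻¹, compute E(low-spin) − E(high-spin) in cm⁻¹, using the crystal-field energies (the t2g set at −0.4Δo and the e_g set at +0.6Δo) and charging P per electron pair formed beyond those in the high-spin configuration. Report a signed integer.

Ligand charges: 2×(-1) from CN⁻ and 2×(+0) from phen sum to -2; with overall charge +1, Fe is +3.
Fe³⁺: group 8, so d-count = 8 − 3 = 5.
High-spin: t2g^3 e_g^2, CFSE = 0.0Δo = 0 cm⁻¹.
Low-spin: t2g^5 e_g^0, orbital CFSE = -2.0Δo = -61810 cm⁻¹; plus 2 excess pairs × P = +34980 cm⁻¹; total -26830 cm⁻¹.
Thus E(LS) − E(HS) = -26830 cm⁻¹.

-26830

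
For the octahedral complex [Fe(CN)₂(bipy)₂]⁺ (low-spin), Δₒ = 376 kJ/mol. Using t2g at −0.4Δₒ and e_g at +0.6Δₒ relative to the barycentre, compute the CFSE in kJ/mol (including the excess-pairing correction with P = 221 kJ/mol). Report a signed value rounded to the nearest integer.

-310

Ligand charges: 2×(-1) from CN⁻ and 2×(+0) from bipy sum to -2; with overall charge +1, Fe is +3.
Group 8 minus oxidation state +3 gives a d⁵ configuration for Fe³⁺.
The d⁵ electrons fill as t2g^5 e_g^0.
The orbital stabilization is -2.0Δₒ = -2.0 × 376 = -752 kJ/mol.
High-spin d⁵ would be t2g^3 e_g^2 with 0 pairs; low-spin has 2, so 2 excess pairs cost +2P = +442 kJ/mol.
Net CFSE = -752 + 442 = -310 kJ/mol.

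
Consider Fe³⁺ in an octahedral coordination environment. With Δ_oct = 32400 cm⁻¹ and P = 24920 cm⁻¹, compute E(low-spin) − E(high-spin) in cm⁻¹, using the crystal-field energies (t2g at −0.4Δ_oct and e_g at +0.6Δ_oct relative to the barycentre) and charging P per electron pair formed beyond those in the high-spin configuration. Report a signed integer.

-14960

Group 8 minus oxidation state +3 gives a d⁵ configuration for Fe³⁺.
High-spin: t2g^3 e_g^2, CFSE = 0.0Δ_oct = 0 cm⁻¹.
For low-spin the configuration is t2g^5 e_g^0: orbital energy -2.0 × 32400 = -64800 cm⁻¹, and 2 additional pairs relative to high-spin add 49840 cm⁻¹, giving -14960 cm⁻¹.
Thus E(LS) − E(HS) = -14960 cm⁻¹.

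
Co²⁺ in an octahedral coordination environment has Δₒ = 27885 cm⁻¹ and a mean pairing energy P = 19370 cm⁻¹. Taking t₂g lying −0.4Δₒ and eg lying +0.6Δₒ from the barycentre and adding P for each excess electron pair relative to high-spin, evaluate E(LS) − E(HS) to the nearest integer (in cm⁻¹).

-8515

Co²⁺: group 9, so d-count = 9 − 2 = 7.
In the high-spin limit (t₂g⁵ eg²) the orbital term is -0.8Δₒ = -22308 cm⁻¹, with no excess pairing.
For low-spin the configuration is t₂g⁶ eg¹: orbital energy -1.8 × 27885 = -50193 cm⁻¹, and 1 additional pair relative to high-spin adds 19370 cm⁻¹, giving -30823 cm⁻¹.
E(LS) − E(HS) = -30823 − (-22308) = -8515 cm⁻¹.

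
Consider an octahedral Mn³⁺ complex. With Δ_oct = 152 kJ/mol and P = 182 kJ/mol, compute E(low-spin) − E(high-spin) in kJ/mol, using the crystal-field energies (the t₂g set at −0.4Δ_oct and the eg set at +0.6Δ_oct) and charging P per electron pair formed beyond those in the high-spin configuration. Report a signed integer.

30

Mn is in group 7, so Mn³⁺ is d⁴ (7 − 3 = 4).
High-spin: t₂g³ eg¹, CFSE = -0.6Δ_oct = -91 kJ/mol.
Low-spin: t₂g⁴ eg⁰, orbital CFSE = -1.6Δ_oct = -243 kJ/mol; plus 1 excess pair × P = +182 kJ/mol; total -61 kJ/mol.
The difference is -61 − (-91) = 30 kJ/mol, so high-spin lies lower.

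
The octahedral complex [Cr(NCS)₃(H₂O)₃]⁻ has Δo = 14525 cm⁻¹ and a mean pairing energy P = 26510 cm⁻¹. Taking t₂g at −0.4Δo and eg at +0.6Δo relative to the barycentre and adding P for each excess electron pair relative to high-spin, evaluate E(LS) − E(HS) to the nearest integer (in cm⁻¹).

Ligand charges: 3×(-1) from NCS⁻ and 3×(+0) from H₂O sum to -3; with overall charge -1, Cr is +2.
Cr²⁺: group 6, so d-count = 6 − 2 = 4.
In the high-spin limit (t₂g³ eg¹) the orbital term is -0.6Δo = -8715 cm⁻¹, with no excess pairing.
For low-spin the configuration is t₂g⁴ eg⁰: orbital energy -1.6 × 14525 = -23240 cm⁻¹, and 1 additional pair relative to high-spin adds 26510 cm⁻¹, giving 3270 cm⁻¹.
E(LS) − E(HS) = 3270 − (-8715) = 11985 cm⁻¹.

11985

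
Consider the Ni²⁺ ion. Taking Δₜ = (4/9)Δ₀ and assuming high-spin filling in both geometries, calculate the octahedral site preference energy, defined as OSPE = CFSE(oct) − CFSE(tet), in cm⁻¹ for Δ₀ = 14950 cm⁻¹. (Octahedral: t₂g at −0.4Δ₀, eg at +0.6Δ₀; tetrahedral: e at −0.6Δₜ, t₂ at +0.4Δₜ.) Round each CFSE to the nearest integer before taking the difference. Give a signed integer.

-12624

Group 10 minus oxidation state +2 gives a d⁸ configuration for Ni²⁺.
In an octahedral site d⁸ (HS) is t2g^6 e_g^2, giving CFSE(oct) = -1.2Δ₀ = -17940 cm⁻¹.
Tetrahedral e^4 t2^4 gives -0.8Δₜ = -0.8 × (4/9) × 14950 = -5316 cm⁻¹.
OSPE = -17940 − (-5316) = -12624 cm⁻¹.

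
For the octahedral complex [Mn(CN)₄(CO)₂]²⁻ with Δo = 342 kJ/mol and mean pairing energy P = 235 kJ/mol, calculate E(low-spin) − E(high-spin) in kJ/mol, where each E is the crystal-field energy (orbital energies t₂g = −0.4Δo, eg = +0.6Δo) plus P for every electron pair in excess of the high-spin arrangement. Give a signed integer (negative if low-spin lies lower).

-214

Ligand charges: 4×(-1) from CN⁻ and 2×(+0) from CO sum to -4; with overall charge -2, Mn is +2.
Mn is in group 7, so Mn²⁺ is d⁵ (7 − 2 = 5).
In the high-spin limit (t₂g³ eg²) the orbital term is 0.0Δo = 0 kJ/mol, with no excess pairing.
Low-spin t₂g⁵ eg⁰ gives -2.0Δo = -684 kJ/mol, but forming 2 extra pairs costs 2P = 470 kJ/mol, so E(LS) = -684 + 470 = -214 kJ/mol.
E(LS) − E(HS) = -214 − (0) = -214 kJ/mol.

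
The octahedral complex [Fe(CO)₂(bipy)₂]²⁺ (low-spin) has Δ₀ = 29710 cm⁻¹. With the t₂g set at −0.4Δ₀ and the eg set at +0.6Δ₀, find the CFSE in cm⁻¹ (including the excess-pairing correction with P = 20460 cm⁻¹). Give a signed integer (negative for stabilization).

Ligand charges: 2×(+0) from CO and 2×(+0) from bipy sum to +0; with overall charge +2, Fe is +2.
Fe sits in group 8; removing 2 electrons leaves Fe²⁺ with 8 − 2 = 6 d electrons.
The d⁶ electrons fill as t₂g⁶ eg⁰.
CFSE(orbital) = 6×(-0.4Δ₀) + 0×(0.6Δ₀) = -2.4Δ₀; with Δ₀ = 29710 cm⁻¹ that is -71304 cm⁻¹.
High-spin d⁶ would be t₂g⁴ eg² with 1 pair; low-spin has 3, so 2 excess pairs cost +2P = +40920 cm⁻¹.
Combining: -71304 + 40920 = -30384 cm⁻¹.

-30384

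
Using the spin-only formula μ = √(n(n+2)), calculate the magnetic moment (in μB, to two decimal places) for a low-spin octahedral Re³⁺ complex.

Re³⁺: group 7, so d-count = 7 − 3 = 4.
Configuration: t2g^4 e_g^0 → 2 unpaired electrons.
μ(spin-only) = √[2(2+2)] = √8 ≈ 2.83 μB.

2.83 μB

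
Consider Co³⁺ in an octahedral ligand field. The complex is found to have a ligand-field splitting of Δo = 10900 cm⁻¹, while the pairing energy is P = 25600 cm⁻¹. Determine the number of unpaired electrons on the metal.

4

Group 9 minus oxidation state +3 gives a d⁶ configuration for Co³⁺.
Since Δo = 10900 cm⁻¹ < P = 25600 cm⁻¹, the complex adopts the high-spin configuration.
Configuration: t₂g⁴ eg².
Unpaired electrons: 4.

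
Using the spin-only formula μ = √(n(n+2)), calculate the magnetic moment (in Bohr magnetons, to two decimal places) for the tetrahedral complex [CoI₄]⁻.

4.90 Bohr magnetons

Each I⁻ contributes -1; 4 × (-1) = -4. With overall charge -1, Co is in the +3 oxidation state.
Group 9 minus oxidation state +3 gives a d⁶ configuration for Co³⁺.
With tetrahedral geometry the complex is necessarily high-spin.
Configuration: e³ t₂³ → 4 unpaired electrons.
μ(spin-only) = √[4(4+2)] = √24 ≈ 4.90 Bohr magnetons.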